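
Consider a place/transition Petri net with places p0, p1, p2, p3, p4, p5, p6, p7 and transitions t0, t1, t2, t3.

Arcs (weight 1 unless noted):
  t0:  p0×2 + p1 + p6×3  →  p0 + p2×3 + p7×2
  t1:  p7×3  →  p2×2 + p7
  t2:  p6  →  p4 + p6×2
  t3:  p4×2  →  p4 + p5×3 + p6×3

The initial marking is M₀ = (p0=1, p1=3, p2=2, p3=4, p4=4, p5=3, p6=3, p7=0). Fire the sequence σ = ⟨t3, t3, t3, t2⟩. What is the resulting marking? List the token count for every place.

(p0=1, p1=3, p2=2, p3=4, p4=2, p5=12, p6=13, p7=0)

step 1: fire t3:  (p0=1, p1=3, p2=2, p3=4, p4=4, p5=3, p6=3, p7=0) → (p0=1, p1=3, p2=2, p3=4, p4=3, p5=6, p6=6, p7=0)
step 2: fire t3:  (p0=1, p1=3, p2=2, p3=4, p4=3, p5=6, p6=6, p7=0) → (p0=1, p1=3, p2=2, p3=4, p4=2, p5=9, p6=9, p7=0)
step 3: fire t3:  (p0=1, p1=3, p2=2, p3=4, p4=2, p5=9, p6=9, p7=0) → (p0=1, p1=3, p2=2, p3=4, p4=1, p5=12, p6=12, p7=0)
step 4: fire t2:  (p0=1, p1=3, p2=2, p3=4, p4=1, p5=12, p6=12, p7=0) → (p0=1, p1=3, p2=2, p3=4, p4=2, p5=12, p6=13, p7=0)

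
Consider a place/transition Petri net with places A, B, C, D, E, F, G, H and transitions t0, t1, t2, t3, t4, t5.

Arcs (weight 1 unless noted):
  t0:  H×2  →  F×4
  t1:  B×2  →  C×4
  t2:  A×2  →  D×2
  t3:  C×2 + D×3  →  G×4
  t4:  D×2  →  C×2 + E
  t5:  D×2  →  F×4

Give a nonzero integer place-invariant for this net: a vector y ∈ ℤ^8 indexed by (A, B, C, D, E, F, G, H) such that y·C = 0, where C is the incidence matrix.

y = (A:0, B:4, C:2, D:0, E:-4, F:0, G:1, H:0)

Incidence matrix C (rows=places, cols=transitions):
       t0   t1   t2   t3   t4   t5
    A   0    0   -2    0    0    0
    B   0   -2    0    0    0    0
    C   0    4    0   -2    2    0
    D   0    0    2   -3   -2   -2
    E   0    0    0    0    1    0
    F   4    0    0    0    0    4
    G   0    0    0    4    0    0
    H  -2    0    0    0    0    0

Candidate y = [0, 4, 2, 0, -4, 0, 1, 0]; check y·C column-wise:
  col t0: 4·0 + 2·0 + -4·0 + 0·4 + 1·0 + 0·-2 = 0
  col t1: 4·-2 + 2·4 + -4·0 + 1·0 = 0
  col t2: 0·-2 + 4·0 + 2·0 + 0·2 + -4·0 + 1·0 = 0
  col t3: 4·0 + 2·-2 + 0·-3 + -4·0 + 1·4 = 0
  col t4: 4·0 + 2·2 + 0·-2 + -4·1 + 1·0 = 0
  col t5: 4·0 + 2·0 + 0·-2 + -4·0 + 0·4 + 1·0 = 0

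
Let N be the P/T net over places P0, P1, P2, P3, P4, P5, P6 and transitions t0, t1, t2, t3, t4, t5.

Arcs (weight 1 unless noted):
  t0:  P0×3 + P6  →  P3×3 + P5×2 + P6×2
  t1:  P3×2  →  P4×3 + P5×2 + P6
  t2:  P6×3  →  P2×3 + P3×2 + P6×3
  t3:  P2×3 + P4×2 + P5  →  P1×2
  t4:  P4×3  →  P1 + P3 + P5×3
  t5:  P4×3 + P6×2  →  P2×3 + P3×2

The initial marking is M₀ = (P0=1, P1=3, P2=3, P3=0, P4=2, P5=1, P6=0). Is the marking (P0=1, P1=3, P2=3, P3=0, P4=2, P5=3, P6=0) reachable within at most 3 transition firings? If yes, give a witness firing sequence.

depth 0: 1 marking
depth 1: 2 markings reached so far
depth 2: 2 markings reached so far
(frontier empty at depth 2; search complete)
target is not among the 2 markings reachable within 3 steps

NO — not reachable within 3 firings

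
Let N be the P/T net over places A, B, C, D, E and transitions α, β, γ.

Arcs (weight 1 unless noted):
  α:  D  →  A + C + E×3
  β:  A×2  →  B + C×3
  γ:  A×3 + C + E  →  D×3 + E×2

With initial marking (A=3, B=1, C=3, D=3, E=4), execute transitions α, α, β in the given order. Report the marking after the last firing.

step 1: fire α:  (A=3, B=1, C=3, D=3, E=4) → (A=4, B=1, C=4, D=2, E=7)
step 2: fire α:  (A=4, B=1, C=4, D=2, E=7) → (A=5, B=1, C=5, D=1, E=10)
step 3: fire β:  (A=5, B=1, C=5, D=1, E=10) → (A=3, B=2, C=8, D=1, E=10)

(A=3, B=2, C=8, D=1, E=10)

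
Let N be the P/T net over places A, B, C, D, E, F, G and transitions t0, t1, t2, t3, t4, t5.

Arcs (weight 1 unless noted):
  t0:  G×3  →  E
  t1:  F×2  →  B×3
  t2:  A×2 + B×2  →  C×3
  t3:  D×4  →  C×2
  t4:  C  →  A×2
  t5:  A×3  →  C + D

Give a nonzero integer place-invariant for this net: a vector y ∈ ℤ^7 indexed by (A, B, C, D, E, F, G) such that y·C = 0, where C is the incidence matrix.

Incidence matrix C (rows=places, cols=transitions):
       t0   t1   t2   t3   t4   t5
    A   0    0   -2    0    2   -3
    B   0    3   -2    0    0    0
    C   0    0    3    2   -1    1
    D   0    0    0   -4    0    1
    E   1    0    0    0    0    0
    F   0   -2    0    0    0    0
    G  -3    0    0    0    0    0

Candidate y = [1, 2, 2, 1, 0, 3, 0]; check y·C column-wise:
  col t0: 1·0 + 2·0 + 2·0 + 1·0 + 0·1 + 3·0 + 0·-3 = 0
  col t1: 1·0 + 2·3 + 2·0 + 1·0 + 3·-2 = 0
  col t2: 1·-2 + 2·-2 + 2·3 + 1·0 + 3·0 = 0
  col t3: 1·0 + 2·0 + 2·2 + 1·-4 + 3·0 = 0
  col t4: 1·2 + 2·0 + 2·-1 + 1·0 + 3·0 = 0
  col t5: 1·-3 + 2·0 + 2·1 + 1·1 + 3·0 = 0

y = (A:1, B:2, C:2, D:1, E:0, F:3, G:0)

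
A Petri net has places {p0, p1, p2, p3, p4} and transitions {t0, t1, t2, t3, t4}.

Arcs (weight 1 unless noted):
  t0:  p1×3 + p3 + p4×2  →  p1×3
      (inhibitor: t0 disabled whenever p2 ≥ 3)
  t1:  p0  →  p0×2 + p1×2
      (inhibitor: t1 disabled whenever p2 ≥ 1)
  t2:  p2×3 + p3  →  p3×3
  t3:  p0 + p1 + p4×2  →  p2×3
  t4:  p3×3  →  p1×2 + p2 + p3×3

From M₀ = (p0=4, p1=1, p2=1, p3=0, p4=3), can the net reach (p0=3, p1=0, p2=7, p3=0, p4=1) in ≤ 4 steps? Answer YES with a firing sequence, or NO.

NO — not reachable within 4 firings

depth 0: 1 marking
depth 1: 2 markings reached so far
depth 2: 2 markings reached so far
(frontier empty at depth 2; search complete)
target is not among the 2 markings reachable within 4 steps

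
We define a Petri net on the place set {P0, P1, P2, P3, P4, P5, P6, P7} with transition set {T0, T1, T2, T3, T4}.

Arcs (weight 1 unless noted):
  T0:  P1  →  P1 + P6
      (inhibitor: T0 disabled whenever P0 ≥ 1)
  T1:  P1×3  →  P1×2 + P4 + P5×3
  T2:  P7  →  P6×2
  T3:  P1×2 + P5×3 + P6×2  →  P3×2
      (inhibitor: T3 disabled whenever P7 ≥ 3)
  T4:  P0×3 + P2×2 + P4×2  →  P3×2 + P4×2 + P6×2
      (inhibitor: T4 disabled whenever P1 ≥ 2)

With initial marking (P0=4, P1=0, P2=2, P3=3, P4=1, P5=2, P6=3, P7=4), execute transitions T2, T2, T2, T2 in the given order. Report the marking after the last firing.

(P0=4, P1=0, P2=2, P3=3, P4=1, P5=2, P6=11, P7=0)

step 1: fire T2:  (P0=4, P1=0, P2=2, P3=3, P4=1, P5=2, P6=3, P7=4) → (P0=4, P1=0, P2=2, P3=3, P4=1, P5=2, P6=5, P7=3)
step 2: fire T2:  (P0=4, P1=0, P2=2, P3=3, P4=1, P5=2, P6=5, P7=3) → (P0=4, P1=0, P2=2, P3=3, P4=1, P5=2, P6=7, P7=2)
step 3: fire T2:  (P0=4, P1=0, P2=2, P3=3, P4=1, P5=2, P6=7, P7=2) → (P0=4, P1=0, P2=2, P3=3, P4=1, P5=2, P6=9, P7=1)
step 4: fire T2:  (P0=4, P1=0, P2=2, P3=3, P4=1, P5=2, P6=9, P7=1) → (P0=4, P1=0, P2=2, P3=3, P4=1, P5=2, P6=11, P7=0)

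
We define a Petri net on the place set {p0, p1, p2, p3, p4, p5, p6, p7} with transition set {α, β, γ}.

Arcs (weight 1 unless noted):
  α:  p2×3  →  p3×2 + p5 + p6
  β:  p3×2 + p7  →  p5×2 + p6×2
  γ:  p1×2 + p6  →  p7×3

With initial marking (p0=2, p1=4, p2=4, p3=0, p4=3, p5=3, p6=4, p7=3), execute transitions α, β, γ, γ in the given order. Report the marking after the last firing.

step 1: fire α:  (p0=2, p1=4, p2=4, p3=0, p4=3, p5=3, p6=4, p7=3) → (p0=2, p1=4, p2=1, p3=2, p4=3, p5=4, p6=5, p7=3)
step 2: fire β:  (p0=2, p1=4, p2=1, p3=2, p4=3, p5=4, p6=5, p7=3) → (p0=2, p1=4, p2=1, p3=0, p4=3, p5=6, p6=7, p7=2)
step 3: fire γ:  (p0=2, p1=4, p2=1, p3=0, p4=3, p5=6, p6=7, p7=2) → (p0=2, p1=2, p2=1, p3=0, p4=3, p5=6, p6=6, p7=5)
step 4: fire γ:  (p0=2, p1=2, p2=1, p3=0, p4=3, p5=6, p6=6, p7=5) → (p0=2, p1=0, p2=1, p3=0, p4=3, p5=6, p6=5, p7=8)

(p0=2, p1=0, p2=1, p3=0, p4=3, p5=6, p6=5, p7=8)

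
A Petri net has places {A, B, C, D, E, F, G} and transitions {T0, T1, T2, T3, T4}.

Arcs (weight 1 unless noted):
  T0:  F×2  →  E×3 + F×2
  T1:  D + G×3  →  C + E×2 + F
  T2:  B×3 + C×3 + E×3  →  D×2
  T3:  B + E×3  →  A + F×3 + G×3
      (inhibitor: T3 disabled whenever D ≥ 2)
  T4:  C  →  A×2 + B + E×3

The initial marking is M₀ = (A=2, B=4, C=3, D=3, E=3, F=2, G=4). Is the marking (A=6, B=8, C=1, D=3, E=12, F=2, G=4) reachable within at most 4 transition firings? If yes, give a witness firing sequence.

NO — not reachable within 4 firings

depth 0: 1 marking
depth 1: 5 markings reached so far
depth 2: 12 markings reached so far
depth 3: 22 markings reached so far
depth 4: 33 markings reached so far
target is not among the 33 markings reachable within 4 steps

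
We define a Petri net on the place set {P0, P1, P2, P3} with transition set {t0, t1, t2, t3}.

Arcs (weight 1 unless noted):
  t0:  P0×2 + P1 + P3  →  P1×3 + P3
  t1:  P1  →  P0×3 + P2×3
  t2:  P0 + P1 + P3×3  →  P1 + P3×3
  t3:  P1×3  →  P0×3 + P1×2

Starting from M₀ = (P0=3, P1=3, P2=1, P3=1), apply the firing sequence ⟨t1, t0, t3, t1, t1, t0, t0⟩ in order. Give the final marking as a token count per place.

(P0=9, P1=5, P2=10, P3=1)

step 1: fire t1:  (P0=3, P1=3, P2=1, P3=1) → (P0=6, P1=2, P2=4, P3=1)
step 2: fire t0:  (P0=6, P1=2, P2=4, P3=1) → (P0=4, P1=4, P2=4, P3=1)
step 3: fire t3:  (P0=4, P1=4, P2=4, P3=1) → (P0=7, P1=3, P2=4, P3=1)
step 4: fire t1:  (P0=7, P1=3, P2=4, P3=1) → (P0=10, P1=2, P2=7, P3=1)
step 5: fire t1:  (P0=10, P1=2, P2=7, P3=1) → (P0=13, P1=1, P2=10, P3=1)
step 6: fire t0:  (P0=13, P1=1, P2=10, P3=1) → (P0=11, P1=3, P2=10, P3=1)
step 7: fire t0:  (P0=11, P1=3, P2=10, P3=1) → (P0=9, P1=5, P2=10, P3=1)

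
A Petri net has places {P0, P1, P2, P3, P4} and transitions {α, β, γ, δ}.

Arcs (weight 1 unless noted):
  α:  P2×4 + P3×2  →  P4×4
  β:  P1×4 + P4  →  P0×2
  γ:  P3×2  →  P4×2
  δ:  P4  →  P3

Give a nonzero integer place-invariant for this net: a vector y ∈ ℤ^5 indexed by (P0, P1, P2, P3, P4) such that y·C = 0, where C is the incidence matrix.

Incidence matrix C (rows=places, cols=transitions):
        α    β    γ    δ
   P0   0    2    0    0
   P1   0   -4    0    0
   P2  -4    0    0    0
   P3  -2    0   -2    1
   P4   4   -1    2   -1

Candidate y = [2, 1, 0, 0, 0]; check y·C column-wise:
  col α: 2·0 + 1·0 + 0·-4 + 0·-2 + 0·4 = 0
  col β: 2·2 + 1·-4 + 0·-1 = 0
  col γ: 2·0 + 1·0 + 0·-2 + 0·2 = 0
  col δ: 2·0 + 1·0 + 0·1 + 0·-1 = 0

y = (P0:2, P1:1, P2:0, P3:0, P4:0)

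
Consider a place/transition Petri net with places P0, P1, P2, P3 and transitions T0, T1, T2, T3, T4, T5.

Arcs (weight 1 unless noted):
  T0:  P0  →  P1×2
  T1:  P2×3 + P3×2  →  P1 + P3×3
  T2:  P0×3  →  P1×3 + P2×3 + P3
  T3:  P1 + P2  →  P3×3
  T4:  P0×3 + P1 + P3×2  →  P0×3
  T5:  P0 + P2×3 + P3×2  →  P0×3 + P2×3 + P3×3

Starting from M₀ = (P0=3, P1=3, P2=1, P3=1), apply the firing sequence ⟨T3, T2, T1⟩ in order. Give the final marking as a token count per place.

step 1: fire T3:  (P0=3, P1=3, P2=1, P3=1) → (P0=3, P1=2, P2=0, P3=4)
step 2: fire T2:  (P0=3, P1=2, P2=0, P3=4) → (P0=0, P1=5, P2=3, P3=5)
step 3: fire T1:  (P0=0, P1=5, P2=3, P3=5) → (P0=0, P1=6, P2=0, P3=6)

(P0=0, P1=6, P2=0, P3=6)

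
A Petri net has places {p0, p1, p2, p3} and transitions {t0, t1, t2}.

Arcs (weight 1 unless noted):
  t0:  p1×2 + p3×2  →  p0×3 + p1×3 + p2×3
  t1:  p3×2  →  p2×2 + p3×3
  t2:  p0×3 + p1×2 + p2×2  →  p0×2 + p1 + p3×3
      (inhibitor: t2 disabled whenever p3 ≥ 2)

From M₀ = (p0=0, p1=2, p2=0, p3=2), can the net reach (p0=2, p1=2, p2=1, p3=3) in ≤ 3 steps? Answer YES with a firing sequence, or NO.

step 1: fire t0:  (p0=0, p1=2, p2=0, p3=2) → (p0=3, p1=3, p2=3, p3=0)
step 2: fire t2:  (p0=3, p1=3, p2=3, p3=0) → (p0=2, p1=2, p2=1, p3=3)

YES — reachable via ⟨t0, t2⟩ (2 firings)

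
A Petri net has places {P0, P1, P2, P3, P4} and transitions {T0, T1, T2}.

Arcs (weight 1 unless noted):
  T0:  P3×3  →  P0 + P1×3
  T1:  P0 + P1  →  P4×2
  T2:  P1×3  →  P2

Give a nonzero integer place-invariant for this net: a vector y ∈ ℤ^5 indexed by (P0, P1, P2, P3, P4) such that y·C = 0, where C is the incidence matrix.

Incidence matrix C (rows=places, cols=transitions):
       T0   T1   T2
   P0   1   -1    0
   P1   3   -1   -3
   P2   0    0    1
   P3  -3    0    0
   P4   0    2    0

Candidate y = [3, -3, -9, -2, 0]; check y·C column-wise:
  col T0: 3·1 + -3·3 + -9·0 + -2·-3 = 0
  col T1: 3·-1 + -3·-1 + -9·0 + -2·0 + 0·2 = 0
  col T2: 3·0 + -3·-3 + -9·1 + -2·0 = 0

y = (P0:3, P1:-3, P2:-9, P3:-2, P4:0)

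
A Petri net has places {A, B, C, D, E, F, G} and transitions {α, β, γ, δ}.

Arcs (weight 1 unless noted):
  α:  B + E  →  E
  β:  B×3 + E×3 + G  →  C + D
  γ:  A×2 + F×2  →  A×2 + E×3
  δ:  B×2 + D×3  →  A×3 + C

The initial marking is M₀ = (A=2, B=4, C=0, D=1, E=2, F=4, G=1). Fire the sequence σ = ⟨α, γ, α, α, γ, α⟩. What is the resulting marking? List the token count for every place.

(A=2, B=0, C=0, D=1, E=8, F=0, G=1)

step 1: fire α:  (A=2, B=4, C=0, D=1, E=2, F=4, G=1) → (A=2, B=3, C=0, D=1, E=2, F=4, G=1)
step 2: fire γ:  (A=2, B=3, C=0, D=1, E=2, F=4, G=1) → (A=2, B=3, C=0, D=1, E=5, F=2, G=1)
step 3: fire α:  (A=2, B=3, C=0, D=1, E=5, F=2, G=1) → (A=2, B=2, C=0, D=1, E=5, F=2, G=1)
step 4: fire α:  (A=2, B=2, C=0, D=1, E=5, F=2, G=1) → (A=2, B=1, C=0, D=1, E=5, F=2, G=1)
step 5: fire γ:  (A=2, B=1, C=0, D=1, E=5, F=2, G=1) → (A=2, B=1, C=0, D=1, E=8, F=0, G=1)
step 6: fire α:  (A=2, B=1, C=0, D=1, E=8, F=0, G=1) → (A=2, B=0, C=0, D=1, E=8, F=0, G=1)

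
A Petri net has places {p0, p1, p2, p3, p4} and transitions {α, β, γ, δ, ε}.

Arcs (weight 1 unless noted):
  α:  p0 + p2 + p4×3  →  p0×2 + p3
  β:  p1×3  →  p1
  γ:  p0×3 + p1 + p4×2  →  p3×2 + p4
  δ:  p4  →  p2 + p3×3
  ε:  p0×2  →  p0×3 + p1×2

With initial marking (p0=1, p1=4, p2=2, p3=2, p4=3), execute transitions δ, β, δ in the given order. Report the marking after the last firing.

(p0=1, p1=2, p2=4, p3=8, p4=1)

step 1: fire δ:  (p0=1, p1=4, p2=2, p3=2, p4=3) → (p0=1, p1=4, p2=3, p3=5, p4=2)
step 2: fire β:  (p0=1, p1=4, p2=3, p3=5, p4=2) → (p0=1, p1=2, p2=3, p3=5, p4=2)
step 3: fire δ:  (p0=1, p1=2, p2=3, p3=5, p4=2) → (p0=1, p1=2, p2=4, p3=8, p4=1)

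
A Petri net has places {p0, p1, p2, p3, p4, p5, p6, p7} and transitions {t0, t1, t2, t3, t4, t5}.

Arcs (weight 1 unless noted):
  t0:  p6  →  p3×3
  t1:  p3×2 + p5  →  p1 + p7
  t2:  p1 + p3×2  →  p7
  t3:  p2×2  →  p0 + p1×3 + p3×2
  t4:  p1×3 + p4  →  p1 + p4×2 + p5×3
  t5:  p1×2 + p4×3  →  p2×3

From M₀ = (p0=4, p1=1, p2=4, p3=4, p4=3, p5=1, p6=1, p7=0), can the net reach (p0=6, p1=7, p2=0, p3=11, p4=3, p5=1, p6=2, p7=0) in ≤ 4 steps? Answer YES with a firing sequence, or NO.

depth 0: 1 marking
depth 1: 5 markings reached so far
depth 2: 15 markings reached so far
depth 3: 33 markings reached so far
depth 4: 63 markings reached so far
target is not among the 63 markings reachable within 4 steps

NO — not reachable within 4 firings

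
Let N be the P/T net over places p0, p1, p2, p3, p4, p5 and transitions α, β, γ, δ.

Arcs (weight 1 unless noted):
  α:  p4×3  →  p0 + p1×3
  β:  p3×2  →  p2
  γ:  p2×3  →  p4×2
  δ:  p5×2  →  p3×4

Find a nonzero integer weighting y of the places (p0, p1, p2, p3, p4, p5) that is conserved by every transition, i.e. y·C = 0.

Incidence matrix C (rows=places, cols=transitions):
        α    β    γ    δ
   p0   1    0    0    0
   p1   3    0    0    0
   p2   0    1   -3    0
   p3   0   -2    0    4
   p4  -3    0    2    0
   p5   0    0    0   -2

Candidate y = [3, -1, 0, 0, 0, 0]; check y·C column-wise:
  col α: 3·1 + -1·3 + 0·-3 = 0
  col β: 3·0 + -1·0 + 0·1 + 0·-2 = 0
  col γ: 3·0 + -1·0 + 0·-3 + 0·2 = 0
  col δ: 3·0 + -1·0 + 0·4 + 0·-2 = 0

y = (p0:3, p1:-1, p2:0, p3:0, p4:0, p5:0)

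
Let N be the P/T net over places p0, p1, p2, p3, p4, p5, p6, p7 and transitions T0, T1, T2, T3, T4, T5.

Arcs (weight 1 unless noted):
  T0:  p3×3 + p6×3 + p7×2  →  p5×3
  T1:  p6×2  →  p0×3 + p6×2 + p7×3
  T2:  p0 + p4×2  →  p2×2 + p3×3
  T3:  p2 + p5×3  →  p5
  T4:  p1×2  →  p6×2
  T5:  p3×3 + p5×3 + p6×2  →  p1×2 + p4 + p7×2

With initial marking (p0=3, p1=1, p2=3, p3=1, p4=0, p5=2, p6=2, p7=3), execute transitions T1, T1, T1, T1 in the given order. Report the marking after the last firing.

(p0=15, p1=1, p2=3, p3=1, p4=0, p5=2, p6=2, p7=15)

step 1: fire T1:  (p0=3, p1=1, p2=3, p3=1, p4=0, p5=2, p6=2, p7=3) → (p0=6, p1=1, p2=3, p3=1, p4=0, p5=2, p6=2, p7=6)
step 2: fire T1:  (p0=6, p1=1, p2=3, p3=1, p4=0, p5=2, p6=2, p7=6) → (p0=9, p1=1, p2=3, p3=1, p4=0, p5=2, p6=2, p7=9)
step 3: fire T1:  (p0=9, p1=1, p2=3, p3=1, p4=0, p5=2, p6=2, p7=9) → (p0=12, p1=1, p2=3, p3=1, p4=0, p5=2, p6=2, p7=12)
step 4: fire T1:  (p0=12, p1=1, p2=3, p3=1, p4=0, p5=2, p6=2, p7=12) → (p0=15, p1=1, p2=3, p3=1, p4=0, p5=2, p6=2, p7=15)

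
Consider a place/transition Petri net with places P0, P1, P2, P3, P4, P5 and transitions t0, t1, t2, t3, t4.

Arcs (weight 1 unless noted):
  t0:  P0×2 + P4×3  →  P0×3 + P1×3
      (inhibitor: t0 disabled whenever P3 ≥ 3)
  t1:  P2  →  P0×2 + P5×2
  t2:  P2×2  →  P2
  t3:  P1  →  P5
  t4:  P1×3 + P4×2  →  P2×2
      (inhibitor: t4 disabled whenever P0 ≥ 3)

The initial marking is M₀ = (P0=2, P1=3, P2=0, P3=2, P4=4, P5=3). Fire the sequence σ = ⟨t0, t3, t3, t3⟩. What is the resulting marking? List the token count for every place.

step 1: fire t0:  (P0=2, P1=3, P2=0, P3=2, P4=4, P5=3) → (P0=3, P1=6, P2=0, P3=2, P4=1, P5=3)
step 2: fire t3:  (P0=3, P1=6, P2=0, P3=2, P4=1, P5=3) → (P0=3, P1=5, P2=0, P3=2, P4=1, P5=4)
step 3: fire t3:  (P0=3, P1=5, P2=0, P3=2, P4=1, P5=4) → (P0=3, P1=4, P2=0, P3=2, P4=1, P5=5)
step 4: fire t3:  (P0=3, P1=4, P2=0, P3=2, P4=1, P5=5) → (P0=3, P1=3, P2=0, P3=2, P4=1, P5=6)

(P0=3, P1=3, P2=0, P3=2, P4=1, P5=6)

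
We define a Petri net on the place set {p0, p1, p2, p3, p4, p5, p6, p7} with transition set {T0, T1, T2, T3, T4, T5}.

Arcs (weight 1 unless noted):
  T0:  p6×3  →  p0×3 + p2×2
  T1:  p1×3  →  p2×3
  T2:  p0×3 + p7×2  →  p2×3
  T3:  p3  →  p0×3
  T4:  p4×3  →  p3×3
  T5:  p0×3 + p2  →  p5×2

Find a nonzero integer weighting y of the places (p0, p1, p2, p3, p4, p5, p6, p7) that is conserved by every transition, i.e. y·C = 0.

Incidence matrix C (rows=places, cols=transitions):
       T0   T1   T2   T3   T4   T5
   p0   3    0   -3    3    0   -3
   p1   0   -3    0    0    0    0
   p2   2    3    3    0    0   -1
   p3   0    0    0   -1    3    0
   p4   0    0    0    0   -3    0
   p5   0    0    0    0    0    2
   p6  -3    0    0    0    0    0
   p7   0    0   -2    0    0    0

Candidate y = [3, 3, 3, 9, 9, 6, 5, 0]; check y·C column-wise:
  col T0: 3·3 + 3·0 + 3·2 + 9·0 + 9·0 + 6·0 + 5·-3 = 0
  col T1: 3·0 + 3·-3 + 3·3 + 9·0 + 9·0 + 6·0 + 5·0 = 0
  col T2: 3·-3 + 3·0 + 3·3 + 9·0 + 9·0 + 6·0 + 5·0 + 0·-2 = 0
  col T3: 3·3 + 3·0 + 3·0 + 9·-1 + 9·0 + 6·0 + 5·0 = 0
  col T4: 3·0 + 3·0 + 3·0 + 9·3 + 9·-3 + 6·0 + 5·0 = 0
  col T5: 3·-3 + 3·0 + 3·-1 + 9·0 + 9·0 + 6·2 + 5·0 = 0

y = (p0:3, p1:3, p2:3, p3:9, p4:9, p5:6, p6:5, p7:0)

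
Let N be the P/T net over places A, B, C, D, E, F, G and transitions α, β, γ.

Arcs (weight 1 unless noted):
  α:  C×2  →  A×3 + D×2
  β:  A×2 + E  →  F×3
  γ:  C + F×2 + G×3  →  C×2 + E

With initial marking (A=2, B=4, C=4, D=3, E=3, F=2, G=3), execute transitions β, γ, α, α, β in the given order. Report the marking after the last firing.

(A=4, B=4, C=1, D=7, E=2, F=6, G=0)

step 1: fire β:  (A=2, B=4, C=4, D=3, E=3, F=2, G=3) → (A=0, B=4, C=4, D=3, E=2, F=5, G=3)
step 2: fire γ:  (A=0, B=4, C=4, D=3, E=2, F=5, G=3) → (A=0, B=4, C=5, D=3, E=3, F=3, G=0)
step 3: fire α:  (A=0, B=4, C=5, D=3, E=3, F=3, G=0) → (A=3, B=4, C=3, D=5, E=3, F=3, G=0)
step 4: fire α:  (A=3, B=4, C=3, D=5, E=3, F=3, G=0) → (A=6, B=4, C=1, D=7, E=3, F=3, G=0)
step 5: fire β:  (A=6, B=4, C=1, D=7, E=3, F=3, G=0) → (A=4, B=4, C=1, D=7, E=2, F=6, G=0)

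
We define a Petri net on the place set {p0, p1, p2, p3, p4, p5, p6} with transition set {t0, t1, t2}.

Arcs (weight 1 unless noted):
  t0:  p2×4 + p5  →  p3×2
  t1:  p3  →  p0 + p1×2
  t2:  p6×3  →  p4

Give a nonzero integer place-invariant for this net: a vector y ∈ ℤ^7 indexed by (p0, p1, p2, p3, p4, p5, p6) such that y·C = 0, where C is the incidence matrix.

Incidence matrix C (rows=places, cols=transitions):
       t0   t1   t2
   p0   0    1    0
   p1   0    2    0
   p2  -4    0    0
   p3   2   -1    0
   p4   0    0    1
   p5  -1    0    0
   p6   0    0   -3

Candidate y = [2, -1, 0, 0, 0, 0, 0]; check y·C column-wise:
  col t0: 2·0 + -1·0 + 0·-4 + 0·2 + 0·-1 = 0
  col t1: 2·1 + -1·2 + 0·-1 = 0
  col t2: 2·0 + -1·0 + 0·1 + 0·-3 = 0

y = (p0:2, p1:-1, p2:0, p3:0, p4:0, p5:0, p6:0)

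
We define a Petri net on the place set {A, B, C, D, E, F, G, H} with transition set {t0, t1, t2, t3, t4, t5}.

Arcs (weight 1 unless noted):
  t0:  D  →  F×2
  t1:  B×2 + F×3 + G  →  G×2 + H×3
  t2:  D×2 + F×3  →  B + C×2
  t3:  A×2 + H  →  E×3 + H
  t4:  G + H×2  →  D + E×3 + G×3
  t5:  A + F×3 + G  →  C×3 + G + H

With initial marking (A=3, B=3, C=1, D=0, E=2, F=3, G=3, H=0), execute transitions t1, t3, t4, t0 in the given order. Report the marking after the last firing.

(A=1, B=1, C=1, D=0, E=8, F=2, G=6, H=1)

step 1: fire t1:  (A=3, B=3, C=1, D=0, E=2, F=3, G=3, H=0) → (A=3, B=1, C=1, D=0, E=2, F=0, G=4, H=3)
step 2: fire t3:  (A=3, B=1, C=1, D=0, E=2, F=0, G=4, H=3) → (A=1, B=1, C=1, D=0, E=5, F=0, G=4, H=3)
step 3: fire t4:  (A=1, B=1, C=1, D=0, E=5, F=0, G=4, H=3) → (A=1, B=1, C=1, D=1, E=8, F=0, G=6, H=1)
step 4: fire t0:  (A=1, B=1, C=1, D=1, E=8, F=0, G=6, H=1) → (A=1, B=1, C=1, D=0, E=8, F=2, G=6, H=1)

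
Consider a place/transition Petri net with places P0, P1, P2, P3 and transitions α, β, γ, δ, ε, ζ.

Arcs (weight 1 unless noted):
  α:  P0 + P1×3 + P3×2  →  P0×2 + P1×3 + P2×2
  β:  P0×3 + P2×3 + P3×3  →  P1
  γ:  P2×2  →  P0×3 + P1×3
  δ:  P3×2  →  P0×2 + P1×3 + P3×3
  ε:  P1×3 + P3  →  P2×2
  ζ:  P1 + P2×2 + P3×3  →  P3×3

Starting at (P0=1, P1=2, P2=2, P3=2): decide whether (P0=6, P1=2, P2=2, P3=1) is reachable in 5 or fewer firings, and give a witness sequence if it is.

NO — not reachable within 5 firings

depth 0: 1 marking
depth 1: 3 markings reached so far
depth 2: 10 markings reached so far
depth 3: 22 markings reached so far
depth 4: 43 markings reached so far
depth 5: 74 markings reached so far
target is not among the 74 markings reachable within 5 steps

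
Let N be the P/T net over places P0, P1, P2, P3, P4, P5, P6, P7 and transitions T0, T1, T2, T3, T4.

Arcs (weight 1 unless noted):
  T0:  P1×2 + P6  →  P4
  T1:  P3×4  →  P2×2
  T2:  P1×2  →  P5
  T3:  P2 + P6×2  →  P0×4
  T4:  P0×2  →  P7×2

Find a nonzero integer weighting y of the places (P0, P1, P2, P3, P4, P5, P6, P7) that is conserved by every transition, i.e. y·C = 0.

Incidence matrix C (rows=places, cols=transitions):
       T0   T1   T2   T3   T4
   P0   0    0    0    4   -2
   P1  -2    0   -2    0    0
   P2   0    2    0   -1    0
   P3   0   -4    0    0    0
   P4   1    0    0    0    0
   P5   0    0    1    0    0
   P6  -1    0    0   -2    0
   P7   0    0    0    0    2

Candidate y = [0, 1, 0, 0, 2, 2, 0, 0]; check y·C column-wise:
  col T0: 1·-2 + 2·1 + 2·0 + 0·-1 = 0
  col T1: 1·0 + 0·2 + 0·-4 + 2·0 + 2·0 = 0
  col T2: 1·-2 + 2·0 + 2·1 = 0
  col T3: 0·4 + 1·0 + 0·-1 + 2·0 + 2·0 + 0·-2 = 0
  col T4: 0·-2 + 1·0 + 2·0 + 2·0 + 0·2 = 0

y = (P0:0, P1:1, P2:0, P3:0, P4:2, P5:2, P6:0, P7:0)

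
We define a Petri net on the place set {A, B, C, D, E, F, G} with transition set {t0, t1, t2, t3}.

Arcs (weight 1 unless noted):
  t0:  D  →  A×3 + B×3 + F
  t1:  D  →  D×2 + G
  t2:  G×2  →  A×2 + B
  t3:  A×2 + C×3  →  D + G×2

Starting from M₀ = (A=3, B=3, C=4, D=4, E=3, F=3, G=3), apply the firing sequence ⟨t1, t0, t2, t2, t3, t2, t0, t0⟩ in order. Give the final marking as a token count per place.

(A=16, B=15, C=1, D=3, E=3, F=6, G=0)

step 1: fire t1:  (A=3, B=3, C=4, D=4, E=3, F=3, G=3) → (A=3, B=3, C=4, D=5, E=3, F=3, G=4)
step 2: fire t0:  (A=3, B=3, C=4, D=5, E=3, F=3, G=4) → (A=6, B=6, C=4, D=4, E=3, F=4, G=4)
step 3: fire t2:  (A=6, B=6, C=4, D=4, E=3, F=4, G=4) → (A=8, B=7, C=4, D=4, E=3, F=4, G=2)
step 4: fire t2:  (A=8, B=7, C=4, D=4, E=3, F=4, G=2) → (A=10, B=8, C=4, D=4, E=3, F=4, G=0)
step 5: fire t3:  (A=10, B=8, C=4, D=4, E=3, F=4, G=0) → (A=8, B=8, C=1, D=5, E=3, F=4, G=2)
step 6: fire t2:  (A=8, B=8, C=1, D=5, E=3, F=4, G=2) → (A=10, B=9, C=1, D=5, E=3, F=4, G=0)
step 7: fire t0:  (A=10, B=9, C=1, D=5, E=3, F=4, G=0) → (A=13, B=12, C=1, D=4, E=3, F=5, G=0)
step 8: fire t0:  (A=13, B=12, C=1, D=4, E=3, F=5, G=0) → (A=16, B=15, C=1, D=3, E=3, F=6, G=0)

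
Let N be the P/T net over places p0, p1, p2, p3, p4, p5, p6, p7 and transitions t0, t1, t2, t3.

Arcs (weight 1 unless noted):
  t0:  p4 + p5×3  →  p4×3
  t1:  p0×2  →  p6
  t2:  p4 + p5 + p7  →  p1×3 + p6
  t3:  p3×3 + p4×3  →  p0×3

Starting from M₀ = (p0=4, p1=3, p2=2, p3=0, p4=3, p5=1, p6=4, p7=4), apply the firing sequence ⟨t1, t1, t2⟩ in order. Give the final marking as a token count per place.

(p0=0, p1=6, p2=2, p3=0, p4=2, p5=0, p6=7, p7=3)

step 1: fire t1:  (p0=4, p1=3, p2=2, p3=0, p4=3, p5=1, p6=4, p7=4) → (p0=2, p1=3, p2=2, p3=0, p4=3, p5=1, p6=5, p7=4)
step 2: fire t1:  (p0=2, p1=3, p2=2, p3=0, p4=3, p5=1, p6=5, p7=4) → (p0=0, p1=3, p2=2, p3=0, p4=3, p5=1, p6=6, p7=4)
step 3: fire t2:  (p0=0, p1=3, p2=2, p3=0, p4=3, p5=1, p6=6, p7=4) → (p0=0, p1=6, p2=2, p3=0, p4=2, p5=0, p6=7, p7=3)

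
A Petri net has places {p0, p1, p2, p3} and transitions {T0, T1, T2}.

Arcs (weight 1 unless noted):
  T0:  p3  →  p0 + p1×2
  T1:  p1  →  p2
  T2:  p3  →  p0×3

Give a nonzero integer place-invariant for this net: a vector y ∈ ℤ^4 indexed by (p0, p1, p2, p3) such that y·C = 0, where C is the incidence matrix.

y = (p0:1, p1:1, p2:1, p3:3)

Incidence matrix C (rows=places, cols=transitions):
       T0   T1   T2
   p0   1    0    3
   p1   2   -1    0
   p2   0    1    0
   p3  -1    0   -1

Candidate y = [1, 1, 1, 3]; check y·C column-wise:
  col T0: 1·1 + 1·2 + 1·0 + 3·-1 = 0
  col T1: 1·0 + 1·-1 + 1·1 + 3·0 = 0
  col T2: 1·3 + 1·0 + 1·0 + 3·-1 = 0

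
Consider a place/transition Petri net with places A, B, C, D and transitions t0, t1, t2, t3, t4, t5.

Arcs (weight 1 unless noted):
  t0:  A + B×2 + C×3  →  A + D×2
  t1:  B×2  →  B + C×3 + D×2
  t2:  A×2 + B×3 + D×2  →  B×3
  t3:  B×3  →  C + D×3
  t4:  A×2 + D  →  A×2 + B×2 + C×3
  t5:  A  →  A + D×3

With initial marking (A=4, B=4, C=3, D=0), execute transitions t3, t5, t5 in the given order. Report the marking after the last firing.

step 1: fire t3:  (A=4, B=4, C=3, D=0) → (A=4, B=1, C=4, D=3)
step 2: fire t5:  (A=4, B=1, C=4, D=3) → (A=4, B=1, C=4, D=6)
step 3: fire t5:  (A=4, B=1, C=4, D=6) → (A=4, B=1, C=4, D=9)

(A=4, B=1, C=4, D=9)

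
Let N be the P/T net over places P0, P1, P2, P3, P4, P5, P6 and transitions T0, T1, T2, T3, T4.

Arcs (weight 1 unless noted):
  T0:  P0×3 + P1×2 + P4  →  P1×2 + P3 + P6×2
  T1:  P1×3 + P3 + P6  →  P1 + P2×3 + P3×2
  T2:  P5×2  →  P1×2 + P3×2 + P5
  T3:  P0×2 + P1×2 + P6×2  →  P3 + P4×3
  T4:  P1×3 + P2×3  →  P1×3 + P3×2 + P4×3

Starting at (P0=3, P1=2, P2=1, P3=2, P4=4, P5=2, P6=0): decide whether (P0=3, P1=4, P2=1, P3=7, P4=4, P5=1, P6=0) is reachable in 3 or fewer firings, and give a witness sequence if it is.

NO — not reachable within 3 firings

depth 0: 1 marking
depth 1: 3 markings reached so far
depth 2: 4 markings reached so far
depth 3: 5 markings reached so far
target is not among the 5 markings reachable within 3 steps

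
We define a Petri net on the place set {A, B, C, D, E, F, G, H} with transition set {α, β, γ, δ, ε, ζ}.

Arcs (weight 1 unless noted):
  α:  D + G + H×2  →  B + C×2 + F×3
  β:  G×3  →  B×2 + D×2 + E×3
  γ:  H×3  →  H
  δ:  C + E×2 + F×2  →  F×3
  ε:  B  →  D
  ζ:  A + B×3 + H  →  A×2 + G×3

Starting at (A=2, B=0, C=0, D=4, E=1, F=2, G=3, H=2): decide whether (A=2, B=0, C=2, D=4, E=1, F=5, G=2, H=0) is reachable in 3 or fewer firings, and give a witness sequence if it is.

YES — reachable via ⟨α, ε⟩ (2 firings)

step 1: fire α:  (A=2, B=0, C=0, D=4, E=1, F=2, G=3, H=2) → (A=2, B=1, C=2, D=3, E=1, F=5, G=2, H=0)
step 2: fire ε:  (A=2, B=1, C=2, D=3, E=1, F=5, G=2, H=0) → (A=2, B=0, C=2, D=4, E=1, F=5, G=2, H=0)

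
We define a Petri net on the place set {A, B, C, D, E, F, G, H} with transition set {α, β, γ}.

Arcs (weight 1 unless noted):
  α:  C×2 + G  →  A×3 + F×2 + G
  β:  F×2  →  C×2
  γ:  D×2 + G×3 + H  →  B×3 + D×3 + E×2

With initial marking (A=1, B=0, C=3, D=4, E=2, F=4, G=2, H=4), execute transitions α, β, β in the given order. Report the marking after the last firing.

step 1: fire α:  (A=1, B=0, C=3, D=4, E=2, F=4, G=2, H=4) → (A=4, B=0, C=1, D=4, E=2, F=6, G=2, H=4)
step 2: fire β:  (A=4, B=0, C=1, D=4, E=2, F=6, G=2, H=4) → (A=4, B=0, C=3, D=4, E=2, F=4, G=2, H=4)
step 3: fire β:  (A=4, B=0, C=3, D=4, E=2, F=4, G=2, H=4) → (A=4, B=0, C=5, D=4, E=2, F=2, G=2, H=4)

(A=4, B=0, C=5, D=4, E=2, F=2, G=2, H=4)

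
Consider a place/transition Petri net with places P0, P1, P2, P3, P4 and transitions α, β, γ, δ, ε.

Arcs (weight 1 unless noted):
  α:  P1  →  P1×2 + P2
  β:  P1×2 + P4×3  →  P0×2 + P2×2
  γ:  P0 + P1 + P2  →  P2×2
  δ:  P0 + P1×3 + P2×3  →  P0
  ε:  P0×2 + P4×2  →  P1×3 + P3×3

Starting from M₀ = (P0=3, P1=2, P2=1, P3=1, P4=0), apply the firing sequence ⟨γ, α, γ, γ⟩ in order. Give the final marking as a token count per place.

(P0=0, P1=0, P2=5, P3=1, P4=0)

step 1: fire γ:  (P0=3, P1=2, P2=1, P3=1, P4=0) → (P0=2, P1=1, P2=2, P3=1, P4=0)
step 2: fire α:  (P0=2, P1=1, P2=2, P3=1, P4=0) → (P0=2, P1=2, P2=3, P3=1, P4=0)
step 3: fire γ:  (P0=2, P1=2, P2=3, P3=1, P4=0) → (P0=1, P1=1, P2=4, P3=1, P4=0)
step 4: fire γ:  (P0=1, P1=1, P2=4, P3=1, P4=0) → (P0=0, P1=0, P2=5, P3=1, P4=0)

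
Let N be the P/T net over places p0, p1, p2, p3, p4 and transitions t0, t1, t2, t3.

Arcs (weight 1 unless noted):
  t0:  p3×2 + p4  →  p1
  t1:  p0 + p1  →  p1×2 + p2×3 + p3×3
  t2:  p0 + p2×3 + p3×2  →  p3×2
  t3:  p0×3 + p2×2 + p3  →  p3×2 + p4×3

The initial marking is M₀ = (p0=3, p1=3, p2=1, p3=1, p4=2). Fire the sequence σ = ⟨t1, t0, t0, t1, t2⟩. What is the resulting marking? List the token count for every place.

step 1: fire t1:  (p0=3, p1=3, p2=1, p3=1, p4=2) → (p0=2, p1=4, p2=4, p3=4, p4=2)
step 2: fire t0:  (p0=2, p1=4, p2=4, p3=4, p4=2) → (p0=2, p1=5, p2=4, p3=2, p4=1)
step 3: fire t0:  (p0=2, p1=5, p2=4, p3=2, p4=1) → (p0=2, p1=6, p2=4, p3=0, p4=0)
step 4: fire t1:  (p0=2, p1=6, p2=4, p3=0, p4=0) → (p0=1, p1=7, p2=7, p3=3, p4=0)
step 5: fire t2:  (p0=1, p1=7, p2=7, p3=3, p4=0) → (p0=0, p1=7, p2=4, p3=3, p4=0)

(p0=0, p1=7, p2=4, p3=3, p4=0)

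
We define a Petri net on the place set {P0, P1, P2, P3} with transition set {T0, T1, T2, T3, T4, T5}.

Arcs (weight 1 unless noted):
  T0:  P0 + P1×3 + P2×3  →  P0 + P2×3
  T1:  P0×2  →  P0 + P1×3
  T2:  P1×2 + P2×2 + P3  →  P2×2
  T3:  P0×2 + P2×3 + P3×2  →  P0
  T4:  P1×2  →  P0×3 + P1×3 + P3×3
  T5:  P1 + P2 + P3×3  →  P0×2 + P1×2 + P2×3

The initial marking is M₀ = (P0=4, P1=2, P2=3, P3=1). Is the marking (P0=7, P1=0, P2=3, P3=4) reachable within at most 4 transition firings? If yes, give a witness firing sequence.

step 1: fire T4:  (P0=4, P1=2, P2=3, P3=1) → (P0=7, P1=3, P2=3, P3=4)
step 2: fire T0:  (P0=7, P1=3, P2=3, P3=4) → (P0=7, P1=0, P2=3, P3=4)

YES — reachable via ⟨T4, T0⟩ (2 firings)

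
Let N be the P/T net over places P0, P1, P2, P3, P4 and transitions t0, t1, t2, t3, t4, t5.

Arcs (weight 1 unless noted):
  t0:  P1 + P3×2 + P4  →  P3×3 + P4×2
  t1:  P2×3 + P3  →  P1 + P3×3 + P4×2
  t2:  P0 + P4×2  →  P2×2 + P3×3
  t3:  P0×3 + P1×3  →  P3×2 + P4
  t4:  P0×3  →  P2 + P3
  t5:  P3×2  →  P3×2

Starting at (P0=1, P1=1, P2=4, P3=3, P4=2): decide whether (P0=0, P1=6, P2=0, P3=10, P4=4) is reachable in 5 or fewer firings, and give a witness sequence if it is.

NO — not reachable within 5 firings

depth 0: 1 marking
depth 1: 4 markings reached so far
depth 2: 7 markings reached so far
depth 3: 10 markings reached so far
depth 4: 12 markings reached so far
depth 5: 13 markings reached so far
target is not among the 13 markings reachable within 5 steps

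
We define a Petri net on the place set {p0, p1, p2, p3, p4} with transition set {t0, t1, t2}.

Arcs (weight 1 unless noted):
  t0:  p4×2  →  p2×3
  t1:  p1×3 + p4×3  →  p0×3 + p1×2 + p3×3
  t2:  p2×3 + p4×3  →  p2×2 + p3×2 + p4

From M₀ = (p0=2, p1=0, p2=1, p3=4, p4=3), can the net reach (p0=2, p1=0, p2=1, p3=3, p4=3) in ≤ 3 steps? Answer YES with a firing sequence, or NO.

depth 0: 1 marking
depth 1: 2 markings reached so far
depth 2: 2 markings reached so far
(frontier empty at depth 2; search complete)
target is not among the 2 markings reachable within 3 steps

NO — not reachable within 3 firings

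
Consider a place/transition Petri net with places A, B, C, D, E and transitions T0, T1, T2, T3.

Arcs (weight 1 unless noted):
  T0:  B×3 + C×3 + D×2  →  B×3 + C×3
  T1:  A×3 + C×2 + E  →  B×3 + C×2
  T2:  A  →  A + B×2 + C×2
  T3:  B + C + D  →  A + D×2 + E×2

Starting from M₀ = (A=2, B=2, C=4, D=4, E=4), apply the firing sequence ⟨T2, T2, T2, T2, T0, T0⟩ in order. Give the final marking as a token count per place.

(A=2, B=10, C=12, D=0, E=4)

step 1: fire T2:  (A=2, B=2, C=4, D=4, E=4) → (A=2, B=4, C=6, D=4, E=4)
step 2: fire T2:  (A=2, B=4, C=6, D=4, E=4) → (A=2, B=6, C=8, D=4, E=4)
step 3: fire T2:  (A=2, B=6, C=8, D=4, E=4) → (A=2, B=8, C=10, D=4, E=4)
step 4: fire T2:  (A=2, B=8, C=10, D=4, E=4) → (A=2, B=10, C=12, D=4, E=4)
step 5: fire T0:  (A=2, B=10, C=12, D=4, E=4) → (A=2, B=10, C=12, D=2, E=4)
step 6: fire T0:  (A=2, B=10, C=12, D=2, E=4) → (A=2, B=10, C=12, D=0, E=4)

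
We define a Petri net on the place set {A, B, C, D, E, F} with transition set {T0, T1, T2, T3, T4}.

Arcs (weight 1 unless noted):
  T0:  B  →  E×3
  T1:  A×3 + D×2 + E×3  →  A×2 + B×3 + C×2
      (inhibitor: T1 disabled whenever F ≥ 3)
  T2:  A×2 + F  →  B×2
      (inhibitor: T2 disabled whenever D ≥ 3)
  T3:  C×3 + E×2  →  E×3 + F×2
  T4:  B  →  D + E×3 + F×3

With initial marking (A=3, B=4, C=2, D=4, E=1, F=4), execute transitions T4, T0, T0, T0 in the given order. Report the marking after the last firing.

step 1: fire T4:  (A=3, B=4, C=2, D=4, E=1, F=4) → (A=3, B=3, C=2, D=5, E=4, F=7)
step 2: fire T0:  (A=3, B=3, C=2, D=5, E=4, F=7) → (A=3, B=2, C=2, D=5, E=7, F=7)
step 3: fire T0:  (A=3, B=2, C=2, D=5, E=7, F=7) → (A=3, B=1, C=2, D=5, E=10, F=7)
step 4: fire T0:  (A=3, B=1, C=2, D=5, E=10, F=7) → (A=3, B=0, C=2, D=5, E=13, F=7)

(A=3, B=0, C=2, D=5, E=13, F=7)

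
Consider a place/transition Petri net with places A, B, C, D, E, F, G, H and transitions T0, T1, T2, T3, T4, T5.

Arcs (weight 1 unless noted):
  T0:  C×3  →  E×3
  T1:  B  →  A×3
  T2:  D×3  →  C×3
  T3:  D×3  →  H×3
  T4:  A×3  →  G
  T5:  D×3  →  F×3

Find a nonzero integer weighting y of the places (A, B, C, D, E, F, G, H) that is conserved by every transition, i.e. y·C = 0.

Incidence matrix C (rows=places, cols=transitions):
       T0   T1   T2   T3   T4   T5
    A   0    3    0    0   -3    0
    B   0   -1    0    0    0    0
    C  -3    0    3    0    0    0
    D   0    0   -3   -3    0   -3
    E   3    0    0    0    0    0
    F   0    0    0    0    0    3
    G   0    0    0    0    1    0
    H   0    0    0    3    0    0

Candidate y = [1, 3, 0, 0, 0, 0, 3, 0]; check y·C column-wise:
  col T0: 1·0 + 3·0 + 0·-3 + 0·3 + 3·0 = 0
  col T1: 1·3 + 3·-1 + 3·0 = 0
  col T2: 1·0 + 3·0 + 0·3 + 0·-3 + 3·0 = 0
  col T3: 1·0 + 3·0 + 0·-3 + 3·0 + 0·3 = 0
  col T4: 1·-3 + 3·0 + 3·1 = 0
  col T5: 1·0 + 3·0 + 0·-3 + 0·3 + 3·0 = 0

y = (A:1, B:3, C:0, D:0, E:0, F:0, G:3, H:0)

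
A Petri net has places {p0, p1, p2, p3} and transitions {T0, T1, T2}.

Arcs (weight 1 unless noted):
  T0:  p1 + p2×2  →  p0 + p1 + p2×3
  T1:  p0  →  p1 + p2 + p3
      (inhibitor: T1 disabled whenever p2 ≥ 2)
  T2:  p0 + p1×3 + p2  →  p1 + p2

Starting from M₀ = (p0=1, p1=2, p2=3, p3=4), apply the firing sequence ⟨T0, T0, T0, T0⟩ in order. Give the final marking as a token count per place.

step 1: fire T0:  (p0=1, p1=2, p2=3, p3=4) → (p0=2, p1=2, p2=4, p3=4)
step 2: fire T0:  (p0=2, p1=2, p2=4, p3=4) → (p0=3, p1=2, p2=5, p3=4)
step 3: fire T0:  (p0=3, p1=2, p2=5, p3=4) → (p0=4, p1=2, p2=6, p3=4)
step 4: fire T0:  (p0=4, p1=2, p2=6, p3=4) → (p0=5, p1=2, p2=7, p3=4)

(p0=5, p1=2, p2=7, p3=4)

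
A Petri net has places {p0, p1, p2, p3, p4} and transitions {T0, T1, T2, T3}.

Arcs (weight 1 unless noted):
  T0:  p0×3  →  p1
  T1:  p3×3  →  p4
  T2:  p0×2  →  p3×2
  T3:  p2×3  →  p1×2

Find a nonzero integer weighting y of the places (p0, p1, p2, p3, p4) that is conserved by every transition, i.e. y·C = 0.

Incidence matrix C (rows=places, cols=transitions):
       T0   T1   T2   T3
   p0  -3    0   -2    0
   p1   1    0    0    2
   p2   0    0    0   -3
   p3   0   -3    2    0
   p4   0    1    0    0

Candidate y = [1, 3, 2, 1, 3]; check y·C column-wise:
  col T0: 1·-3 + 3·1 + 2·0 + 1·0 + 3·0 = 0
  col T1: 1·0 + 3·0 + 2·0 + 1·-3 + 3·1 = 0
  col T2: 1·-2 + 3·0 + 2·0 + 1·2 + 3·0 = 0
  col T3: 1·0 + 3·2 + 2·-3 + 1·0 + 3·0 = 0

y = (p0:1, p1:3, p2:2, p3:1, p4:3)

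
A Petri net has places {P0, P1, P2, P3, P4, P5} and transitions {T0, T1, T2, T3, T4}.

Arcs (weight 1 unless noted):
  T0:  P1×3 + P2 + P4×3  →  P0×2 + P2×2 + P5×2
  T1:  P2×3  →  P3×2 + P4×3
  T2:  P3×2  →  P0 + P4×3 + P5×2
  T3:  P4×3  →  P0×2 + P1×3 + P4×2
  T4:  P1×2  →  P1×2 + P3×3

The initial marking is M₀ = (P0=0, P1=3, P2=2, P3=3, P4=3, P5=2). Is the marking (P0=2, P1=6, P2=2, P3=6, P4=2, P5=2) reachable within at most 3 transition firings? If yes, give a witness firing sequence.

step 1: fire T3:  (P0=0, P1=3, P2=2, P3=3, P4=3, P5=2) → (P0=2, P1=6, P2=2, P3=3, P4=2, P5=2)
step 2: fire T4:  (P0=2, P1=6, P2=2, P3=3, P4=2, P5=2) → (P0=2, P1=6, P2=2, P3=6, P4=2, P5=2)

YES — reachable via ⟨T3, T4⟩ (2 firings)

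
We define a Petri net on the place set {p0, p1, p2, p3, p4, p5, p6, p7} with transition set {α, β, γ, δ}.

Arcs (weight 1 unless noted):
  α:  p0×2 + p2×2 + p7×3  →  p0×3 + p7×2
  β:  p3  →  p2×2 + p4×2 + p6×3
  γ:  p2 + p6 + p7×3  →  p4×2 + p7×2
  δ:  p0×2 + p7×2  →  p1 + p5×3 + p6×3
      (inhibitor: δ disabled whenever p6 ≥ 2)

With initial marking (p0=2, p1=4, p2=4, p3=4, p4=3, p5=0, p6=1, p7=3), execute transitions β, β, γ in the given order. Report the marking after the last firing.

(p0=2, p1=4, p2=7, p3=2, p4=9, p5=0, p6=6, p7=2)

step 1: fire β:  (p0=2, p1=4, p2=4, p3=4, p4=3, p5=0, p6=1, p7=3) → (p0=2, p1=4, p2=6, p3=3, p4=5, p5=0, p6=4, p7=3)
step 2: fire β:  (p0=2, p1=4, p2=6, p3=3, p4=5, p5=0, p6=4, p7=3) → (p0=2, p1=4, p2=8, p3=2, p4=7, p5=0, p6=7, p7=3)
step 3: fire γ:  (p0=2, p1=4, p2=8, p3=2, p4=7, p5=0, p6=7, p7=3) → (p0=2, p1=4, p2=7, p3=2, p4=9, p5=0, p6=6, p7=2)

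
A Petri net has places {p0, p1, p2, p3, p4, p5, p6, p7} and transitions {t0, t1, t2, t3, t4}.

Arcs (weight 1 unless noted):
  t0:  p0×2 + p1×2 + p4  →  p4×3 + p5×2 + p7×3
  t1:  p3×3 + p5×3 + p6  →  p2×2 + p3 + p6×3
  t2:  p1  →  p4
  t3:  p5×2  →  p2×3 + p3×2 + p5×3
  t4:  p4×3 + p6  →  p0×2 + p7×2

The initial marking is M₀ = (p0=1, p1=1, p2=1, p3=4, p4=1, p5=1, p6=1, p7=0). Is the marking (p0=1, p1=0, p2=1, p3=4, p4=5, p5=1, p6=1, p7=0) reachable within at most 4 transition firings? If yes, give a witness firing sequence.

depth 0: 1 marking
depth 1: 2 markings reached so far
depth 2: 2 markings reached so far
(frontier empty at depth 2; search complete)
target is not among the 2 markings reachable within 4 steps

NO — not reachable within 4 firings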